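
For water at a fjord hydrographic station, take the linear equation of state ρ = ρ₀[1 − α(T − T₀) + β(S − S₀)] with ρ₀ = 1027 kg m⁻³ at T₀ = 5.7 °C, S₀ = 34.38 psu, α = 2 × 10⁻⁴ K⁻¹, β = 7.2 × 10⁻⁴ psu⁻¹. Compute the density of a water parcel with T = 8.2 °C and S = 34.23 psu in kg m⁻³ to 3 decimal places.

T − T₀ = +2.5 K, S − S₀ = -0.15 psu.
Bracket = 1 − α·(+2.5) + β·(-0.15) = 1 + (-6.08 × 10⁻⁴) = 0.9993920.
ρ = 1027 × 0.9993920 = 1026.376 kg m⁻³.

1026.376 kg m⁻³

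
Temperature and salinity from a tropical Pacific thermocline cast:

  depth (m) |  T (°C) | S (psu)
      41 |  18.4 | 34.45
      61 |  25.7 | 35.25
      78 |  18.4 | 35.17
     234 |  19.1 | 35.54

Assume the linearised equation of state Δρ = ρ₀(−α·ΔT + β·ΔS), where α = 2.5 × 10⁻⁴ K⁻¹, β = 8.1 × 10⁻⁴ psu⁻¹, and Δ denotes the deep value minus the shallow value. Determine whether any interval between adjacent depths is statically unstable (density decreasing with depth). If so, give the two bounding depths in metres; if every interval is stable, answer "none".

41–61 m

Evaluate Δρ/ρ₀ = −αΔT + βΔS across each adjacent pair:
  41–61 m: −αΔT+βΔS = −(2.5 × 10⁻⁴)(+7.3)+(8.1 × 10⁻⁴)(+0.80) = -1.2 × 10⁻³ → UNSTABLE
  61–78 m: −αΔT+βΔS = −(2.5 × 10⁻⁴)(-7.3)+(8.1 × 10⁻⁴)(-0.08) = 1.8 × 10⁻³ → stable
  78–234 m: −αΔT+βΔS = −(2.5 × 10⁻⁴)(+0.7)+(8.1 × 10⁻⁴)(+0.37) = 1.2 × 10⁻⁴ → stable
The 41–61 m interval has Δρ < 0: lighter water underlies denser water.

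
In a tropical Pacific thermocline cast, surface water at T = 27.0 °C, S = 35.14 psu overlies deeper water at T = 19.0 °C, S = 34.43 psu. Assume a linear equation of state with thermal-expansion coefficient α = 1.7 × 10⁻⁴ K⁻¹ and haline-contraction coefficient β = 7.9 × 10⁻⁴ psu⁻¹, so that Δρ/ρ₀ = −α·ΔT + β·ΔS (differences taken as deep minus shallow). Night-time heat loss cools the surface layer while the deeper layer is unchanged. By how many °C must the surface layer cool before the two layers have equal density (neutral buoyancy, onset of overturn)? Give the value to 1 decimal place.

4.7 °C

Neutral buoyancy requires Δρ = 0, i.e. −α(T_deep − T_surf′) + β(S_deep − S_surf) = 0.
T_surf′ = T_deep − (β/α)·ΔS = 19.0 − (7.9 × 10⁻⁴/1.7 × 10⁻⁴)·(-0.71) = 22.299 °C.
Cooling required: 27.0 − (22.299) = 4.701 °C.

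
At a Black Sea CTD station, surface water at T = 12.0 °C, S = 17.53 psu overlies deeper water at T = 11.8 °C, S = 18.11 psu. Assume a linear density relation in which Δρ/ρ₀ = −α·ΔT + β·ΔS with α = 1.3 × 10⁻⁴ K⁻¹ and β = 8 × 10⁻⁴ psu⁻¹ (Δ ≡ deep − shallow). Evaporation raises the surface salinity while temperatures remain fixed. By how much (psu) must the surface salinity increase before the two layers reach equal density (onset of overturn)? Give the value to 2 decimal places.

Neutral buoyancy requires −α(T_deep − T_surf) + β(S_deep − S_surf′) = 0.
S_surf′ = S_deep − (α/β)·ΔT = 18.11 − (1.3 × 10⁻⁴/8 × 10⁻⁴)·(-0.2) = 18.1425 psu.
Increase required: 18.1425 − 17.53 = 0.6125 psu.

0.61 psu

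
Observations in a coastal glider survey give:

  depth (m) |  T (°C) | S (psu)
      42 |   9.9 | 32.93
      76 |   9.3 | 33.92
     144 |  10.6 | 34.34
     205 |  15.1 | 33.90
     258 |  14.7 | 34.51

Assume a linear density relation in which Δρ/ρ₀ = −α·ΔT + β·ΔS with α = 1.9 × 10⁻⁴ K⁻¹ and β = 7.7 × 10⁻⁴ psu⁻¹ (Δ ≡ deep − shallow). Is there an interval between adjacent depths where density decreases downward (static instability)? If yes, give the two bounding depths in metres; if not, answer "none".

Evaluate Δρ/ρ₀ = −αΔT + βΔS across each adjacent pair:
  42–76 m: −αΔT+βΔS = −(1.9 × 10⁻⁴)(-0.6)+(7.7 × 10⁻⁴)(+0.99) = 8.8 × 10⁻⁴ → stable
  76–144 m: −αΔT+βΔS = −(1.9 × 10⁻⁴)(+1.3)+(7.7 × 10⁻⁴)(+0.42) = 7.6 × 10⁻⁵ → stable
  144–205 m: −αΔT+βΔS = −(1.9 × 10⁻⁴)(+4.5)+(7.7 × 10⁻⁴)(-0.44) = -1.2 × 10⁻³ → UNSTABLE
  205–258 m: −αΔT+βΔS = −(1.9 × 10⁻⁴)(-0.4)+(7.7 × 10⁻⁴)(+0.61) = 5.5 × 10⁻⁴ → stable
The 144–205 m interval has Δρ < 0: lighter water underlies denser water.

144–205 m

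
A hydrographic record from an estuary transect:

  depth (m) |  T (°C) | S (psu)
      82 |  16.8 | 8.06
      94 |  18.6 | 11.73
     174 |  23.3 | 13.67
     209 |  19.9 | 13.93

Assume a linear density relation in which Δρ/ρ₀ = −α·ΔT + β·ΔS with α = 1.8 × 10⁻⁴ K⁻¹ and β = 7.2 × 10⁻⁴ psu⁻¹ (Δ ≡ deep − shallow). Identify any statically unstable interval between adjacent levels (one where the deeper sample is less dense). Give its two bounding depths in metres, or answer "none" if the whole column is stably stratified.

Evaluate Δρ/ρ₀ = −αΔT + βΔS across each adjacent pair:
  82–94 m: −αΔT+βΔS = −(1.8 × 10⁻⁴)(+1.8)+(7.2 × 10⁻⁴)(+3.67) = 2.3 × 10⁻³ → stable
  94–174 m: −αΔT+βΔS = −(1.8 × 10⁻⁴)(+4.7)+(7.2 × 10⁻⁴)(+1.94) = 5.5 × 10⁻⁴ → stable
  174–209 m: −αΔT+βΔS = −(1.8 × 10⁻⁴)(-3.4)+(7.2 × 10⁻⁴)(+0.26) = 8.0 × 10⁻⁴ → stable
Every interval has Δρ > 0: the column is stably stratified throughout.

none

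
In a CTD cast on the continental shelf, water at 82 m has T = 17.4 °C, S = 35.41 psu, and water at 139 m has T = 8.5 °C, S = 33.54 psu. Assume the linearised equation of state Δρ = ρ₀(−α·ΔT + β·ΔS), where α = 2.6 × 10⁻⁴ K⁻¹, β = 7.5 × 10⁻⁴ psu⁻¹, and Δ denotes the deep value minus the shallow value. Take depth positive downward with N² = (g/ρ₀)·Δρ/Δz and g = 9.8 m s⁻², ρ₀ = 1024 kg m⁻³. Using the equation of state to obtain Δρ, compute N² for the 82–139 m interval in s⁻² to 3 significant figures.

1.57 × 10⁻⁴ s⁻²

ΔT = -8.9 K, ΔS = -1.87 psu (deep − shallow).
Δρ/ρ₀ = −αΔT + βΔS = 2.314 × 10⁻³ − 1.4025 × 10⁻³ = 9.115 × 10⁻⁴, so Δρ ≈ 0.9334 kg m⁻³.
N² = (g/ρ₀)·Δρ/Δz = g·(Δρ/ρ₀)/Δz = 9.8 × 9.115 × 10⁻⁴ / 57 = 1.5671 × 10⁻⁴ s⁻² ≈ 1.57 × 10⁻⁴ s⁻².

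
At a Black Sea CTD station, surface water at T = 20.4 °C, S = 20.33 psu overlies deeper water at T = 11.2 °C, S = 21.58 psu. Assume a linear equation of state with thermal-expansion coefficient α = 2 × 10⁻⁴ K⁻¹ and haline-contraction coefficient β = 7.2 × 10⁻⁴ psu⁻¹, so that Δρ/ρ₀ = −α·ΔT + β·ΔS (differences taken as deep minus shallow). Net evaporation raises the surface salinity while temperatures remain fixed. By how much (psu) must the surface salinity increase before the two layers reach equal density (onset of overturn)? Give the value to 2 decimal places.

3.81 psu

Neutral buoyancy requires −α(T_deep − T_surf) + β(S_deep − S_surf′) = 0.
S_surf′ = S_deep − (α/β)·ΔT = 21.58 − (2 × 10⁻⁴/7.2 × 10⁻⁴)·(-9.2) = 24.1356 psu.
Increase required: 24.1356 − 20.33 = 3.8056 psu.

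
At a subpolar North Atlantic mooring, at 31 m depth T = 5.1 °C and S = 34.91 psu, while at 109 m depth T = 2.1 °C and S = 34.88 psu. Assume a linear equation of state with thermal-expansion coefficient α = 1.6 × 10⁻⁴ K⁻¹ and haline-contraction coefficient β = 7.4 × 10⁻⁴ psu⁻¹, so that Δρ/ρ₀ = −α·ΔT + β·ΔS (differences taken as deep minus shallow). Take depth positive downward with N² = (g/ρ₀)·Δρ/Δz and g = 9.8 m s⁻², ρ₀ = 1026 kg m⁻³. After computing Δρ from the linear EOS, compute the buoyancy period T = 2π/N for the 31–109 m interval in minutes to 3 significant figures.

13.8 min

ΔT = -3.0 K, ΔS = -0.03 psu (deep − shallow).
Δρ/ρ₀ = −αΔT + βΔS = 4.80 × 10⁻⁴ − 2.22 × 10⁻⁵ = 4.578 × 10⁻⁴, so Δρ ≈ 0.4697 kg m⁻³.
N² = (g/ρ₀)·Δρ/Δz = g·(Δρ/ρ₀)/Δz = 9.8 × 4.578 × 10⁻⁴ / 78 = 5.7518 × 10⁻⁵ s⁻².
N = √(5.7518 × 10⁻⁵) = 7.5841 × 10⁻³ rad s⁻¹ → T = 2π/N = 828.47 s = 13.808 min ≈ 13.8 min.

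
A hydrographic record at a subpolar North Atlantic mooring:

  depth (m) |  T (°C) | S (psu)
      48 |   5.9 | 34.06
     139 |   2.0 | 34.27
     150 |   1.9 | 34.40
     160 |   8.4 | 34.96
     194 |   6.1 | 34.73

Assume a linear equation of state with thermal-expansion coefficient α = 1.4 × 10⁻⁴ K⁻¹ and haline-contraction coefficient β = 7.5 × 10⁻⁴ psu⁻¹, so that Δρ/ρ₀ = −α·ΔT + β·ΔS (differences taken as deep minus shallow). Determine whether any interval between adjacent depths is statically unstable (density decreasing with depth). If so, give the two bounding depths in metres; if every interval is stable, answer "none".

150–160 m

Evaluate Δρ/ρ₀ = −αΔT + βΔS across each adjacent pair:
  48–139 m: −αΔT+βΔS = −(1.4 × 10⁻⁴)(-3.9)+(7.5 × 10⁻⁴)(+0.21) = 7.0 × 10⁻⁴ → stable
  139–150 m: −αΔT+βΔS = −(1.4 × 10⁻⁴)(-0.1)+(7.5 × 10⁻⁴)(+0.13) = 1.1 × 10⁻⁴ → stable
  150–160 m: −αΔT+βΔS = −(1.4 × 10⁻⁴)(+6.5)+(7.5 × 10⁻⁴)(+0.56) = -4.9 × 10⁻⁴ → UNSTABLE
  160–194 m: −αΔT+βΔS = −(1.4 × 10⁻⁴)(-2.3)+(7.5 × 10⁻⁴)(-0.23) = 1.5 × 10⁻⁴ → stable
The 150–160 m interval has Δρ < 0: lighter water underlies denser water.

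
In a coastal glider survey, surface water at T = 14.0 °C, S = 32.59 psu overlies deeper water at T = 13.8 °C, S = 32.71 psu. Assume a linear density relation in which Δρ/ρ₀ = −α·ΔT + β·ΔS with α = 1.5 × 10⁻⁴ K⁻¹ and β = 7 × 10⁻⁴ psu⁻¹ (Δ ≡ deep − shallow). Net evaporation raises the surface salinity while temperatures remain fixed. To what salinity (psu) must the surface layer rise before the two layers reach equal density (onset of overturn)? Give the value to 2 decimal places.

32.75 psu

Neutral buoyancy requires −α(T_deep − T_surf) + β(S_deep − S_surf′) = 0.
S_surf′ = S_deep − (α/β)·ΔT = 32.71 − (1.5 × 10⁻⁴/7 × 10⁻⁴)·(-0.2) = 32.7529 psu.
Increase required: 32.7529 − 32.59 = 0.1629 psu.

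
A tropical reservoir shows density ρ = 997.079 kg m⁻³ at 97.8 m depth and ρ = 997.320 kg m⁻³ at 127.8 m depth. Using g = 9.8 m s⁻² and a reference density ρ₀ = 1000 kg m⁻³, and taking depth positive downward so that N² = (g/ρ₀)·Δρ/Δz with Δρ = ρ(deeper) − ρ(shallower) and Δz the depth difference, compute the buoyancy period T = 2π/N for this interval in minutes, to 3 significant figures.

Δρ = 997.320 − 997.079 = 0.241 kg m⁻³ over Δz = 127.8 − 97.8 = 30 m.
N² = (9.8/1000) × (0.241/30) = 7.8727 × 10⁻⁵ s⁻².
N = √(7.8727 × 10⁻⁵) = 8.8728 × 10⁻³ rad s⁻¹, so T = 2π/N = 708.14 s = 11.802 min ≈ 11.8 min.

11.8 min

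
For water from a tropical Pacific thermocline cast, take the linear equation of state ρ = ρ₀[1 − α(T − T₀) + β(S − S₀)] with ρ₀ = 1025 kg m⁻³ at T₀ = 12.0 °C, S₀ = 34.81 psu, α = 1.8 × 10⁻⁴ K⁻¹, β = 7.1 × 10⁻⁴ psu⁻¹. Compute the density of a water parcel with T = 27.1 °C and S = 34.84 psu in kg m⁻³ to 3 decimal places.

1022.236 kg m⁻³

T − T₀ = +15.1 K, S − S₀ = +0.03 psu.
Bracket = 1 − α·(+15.1) + β·(+0.03) = 1 + (-2.6967 × 10⁻³) = 0.9973033.
ρ = 1025 × 0.9973033 = 1022.236 kg m⁻³.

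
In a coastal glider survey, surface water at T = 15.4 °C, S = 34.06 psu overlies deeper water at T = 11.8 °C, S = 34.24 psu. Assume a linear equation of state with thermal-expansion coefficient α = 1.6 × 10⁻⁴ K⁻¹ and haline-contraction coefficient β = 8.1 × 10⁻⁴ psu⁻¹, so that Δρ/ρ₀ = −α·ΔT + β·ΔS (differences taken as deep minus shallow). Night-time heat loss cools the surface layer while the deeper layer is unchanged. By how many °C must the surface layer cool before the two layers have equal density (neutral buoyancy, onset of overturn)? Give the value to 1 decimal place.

4.5 °C

Neutral buoyancy requires Δρ = 0, i.e. −α(T_deep − T_surf′) + β(S_deep − S_surf) = 0.
T_surf′ = T_deep − (β/α)·ΔS = 11.8 − (8.1 × 10⁻⁴/1.6 × 10⁻⁴)·(+0.18) = 10.889 °C.
Cooling required: 15.4 − (10.889) = 4.511 °C.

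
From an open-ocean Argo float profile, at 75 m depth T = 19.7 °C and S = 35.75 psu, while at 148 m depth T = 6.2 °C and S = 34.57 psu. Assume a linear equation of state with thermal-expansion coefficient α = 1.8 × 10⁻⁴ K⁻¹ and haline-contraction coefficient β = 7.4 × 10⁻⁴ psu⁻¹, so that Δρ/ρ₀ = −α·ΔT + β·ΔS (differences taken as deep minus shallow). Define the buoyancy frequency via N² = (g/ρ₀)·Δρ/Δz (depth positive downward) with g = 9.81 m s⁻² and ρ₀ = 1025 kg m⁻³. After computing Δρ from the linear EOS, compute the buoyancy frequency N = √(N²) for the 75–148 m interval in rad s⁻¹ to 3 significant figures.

0.0145 rad s⁻¹

ΔT = -13.5 K, ΔS = -1.18 psu (deep − shallow).
Δρ/ρ₀ = −αΔT + βΔS = 2.43 × 10⁻³ − 8.732 × 10⁻⁴ = 1.5568 × 10⁻³, so Δρ ≈ 1.596 kg m⁻³.
N² = (g/ρ₀)·Δρ/Δz = g·(Δρ/ρ₀)/Δz = 9.81 × 1.5568 × 10⁻³ / 73 = 2.0921 × 10⁻⁴ s⁻².
N = √(2.0921 × 10⁻⁴) = 0.014464 rad s⁻¹ ≈ 0.0145 rad s⁻¹.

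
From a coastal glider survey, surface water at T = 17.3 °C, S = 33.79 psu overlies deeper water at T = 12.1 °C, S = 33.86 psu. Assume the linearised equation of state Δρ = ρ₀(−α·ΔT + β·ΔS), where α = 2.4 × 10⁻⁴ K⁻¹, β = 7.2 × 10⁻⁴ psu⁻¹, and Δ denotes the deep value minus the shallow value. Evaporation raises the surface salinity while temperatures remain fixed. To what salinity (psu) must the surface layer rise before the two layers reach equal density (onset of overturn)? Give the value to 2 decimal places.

35.59 psu

Neutral buoyancy requires −α(T_deep − T_surf) + β(S_deep − S_surf′) = 0.
S_surf′ = S_deep − (α/β)·ΔT = 33.86 − (2.4 × 10⁻⁴/7.2 × 10⁻⁴)·(-5.2) = 35.5933 psu.
Increase required: 35.5933 − 33.79 = 1.8033 psu.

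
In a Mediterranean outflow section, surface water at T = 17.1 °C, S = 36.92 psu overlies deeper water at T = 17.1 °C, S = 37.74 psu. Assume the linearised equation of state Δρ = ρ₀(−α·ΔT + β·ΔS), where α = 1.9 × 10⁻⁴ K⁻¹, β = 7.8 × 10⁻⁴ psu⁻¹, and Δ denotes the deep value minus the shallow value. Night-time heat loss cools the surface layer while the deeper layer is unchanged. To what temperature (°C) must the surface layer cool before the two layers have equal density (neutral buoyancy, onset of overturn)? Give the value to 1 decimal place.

Neutral buoyancy requires Δρ = 0, i.e. −α(T_deep − T_surf′) + β(S_deep − S_surf) = 0.
T_surf′ = T_deep − (β/α)·ΔS = 17.1 − (7.8 × 10⁻⁴/1.9 × 10⁻⁴)·(+0.82) = 13.734 °C.
Cooling required: 17.1 − (13.734) = 3.366 °C.

13.7 °C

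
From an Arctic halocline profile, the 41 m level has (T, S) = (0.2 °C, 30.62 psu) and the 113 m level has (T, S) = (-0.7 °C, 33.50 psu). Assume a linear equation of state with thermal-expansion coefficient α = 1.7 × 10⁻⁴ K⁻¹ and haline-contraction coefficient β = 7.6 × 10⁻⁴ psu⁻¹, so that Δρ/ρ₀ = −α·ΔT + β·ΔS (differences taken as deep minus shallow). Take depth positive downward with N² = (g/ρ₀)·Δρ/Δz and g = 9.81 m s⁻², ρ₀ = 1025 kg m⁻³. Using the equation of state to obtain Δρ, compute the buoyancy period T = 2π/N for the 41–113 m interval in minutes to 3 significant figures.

ΔT = -0.9 K, ΔS = +2.88 psu (deep − shallow).
Δρ/ρ₀ = −αΔT + βΔS = 1.53 × 10⁻⁴ + 2.1888 × 10⁻³ = 2.3418 × 10⁻³, so Δρ ≈ 2.400 kg m⁻³.
N² = (g/ρ₀)·Δρ/Δz = g·(Δρ/ρ₀)/Δz = 9.81 × 2.3418 × 10⁻³ / 72 = 3.1907 × 10⁻⁴ s⁻².
N = √(3.1907 × 10⁻⁴) = 0.017863 rad s⁻¹ → T = 2π/N = 351.74 s = 5.8623 min ≈ 5.86 min.

5.86 min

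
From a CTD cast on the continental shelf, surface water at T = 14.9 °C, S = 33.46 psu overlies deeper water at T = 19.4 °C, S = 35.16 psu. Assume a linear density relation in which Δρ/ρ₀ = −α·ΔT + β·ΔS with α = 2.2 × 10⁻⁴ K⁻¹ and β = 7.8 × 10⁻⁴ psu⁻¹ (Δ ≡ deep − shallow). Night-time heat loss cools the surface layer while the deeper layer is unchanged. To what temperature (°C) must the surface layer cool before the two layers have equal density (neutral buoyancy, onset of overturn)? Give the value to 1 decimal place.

Neutral buoyancy requires Δρ = 0, i.e. −α(T_deep − T_surf′) + β(S_deep − S_surf) = 0.
T_surf′ = T_deep − (β/α)·ΔS = 19.4 − (7.8 × 10⁻⁴/2.2 × 10⁻⁴)·(+1.70) = 13.373 °C.
Cooling required: 14.9 − (13.373) = 1.527 °C.

13.4 °C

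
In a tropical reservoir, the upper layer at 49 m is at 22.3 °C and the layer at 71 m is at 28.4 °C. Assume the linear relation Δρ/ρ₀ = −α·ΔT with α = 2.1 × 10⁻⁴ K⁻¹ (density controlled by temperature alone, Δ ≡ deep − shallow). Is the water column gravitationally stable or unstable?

unstable

ΔT = 28.4 − 22.3 = +6.1 K, so Δρ/ρ₀ = −αΔT = -1.281 × 10⁻³.
Δρ/ρ₀ < 0, so Δρ < 0: deeper water is lighter → statically unstable; the column would overturn.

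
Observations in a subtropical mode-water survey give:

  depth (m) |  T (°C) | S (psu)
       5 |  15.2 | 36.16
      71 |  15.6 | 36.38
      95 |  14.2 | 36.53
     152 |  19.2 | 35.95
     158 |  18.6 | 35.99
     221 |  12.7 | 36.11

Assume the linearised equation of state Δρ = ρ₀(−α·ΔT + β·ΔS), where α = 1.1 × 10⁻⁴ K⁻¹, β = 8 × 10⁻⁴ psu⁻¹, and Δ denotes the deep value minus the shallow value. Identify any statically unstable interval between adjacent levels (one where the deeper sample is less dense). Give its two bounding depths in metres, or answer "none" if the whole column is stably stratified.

Evaluate Δρ/ρ₀ = −αΔT + βΔS across each adjacent pair:
  5–71 m: −αΔT+βΔS = −(1.1 × 10⁻⁴)(+0.4)+(8 × 10⁻⁴)(+0.22) = 1.3 × 10⁻⁴ → stable
  71–95 m: −αΔT+βΔS = −(1.1 × 10⁻⁴)(-1.4)+(8 × 10⁻⁴)(+0.15) = 2.7 × 10⁻⁴ → stable
  95–152 m: −αΔT+βΔS = −(1.1 × 10⁻⁴)(+5.0)+(8 × 10⁻⁴)(-0.58) = -1.0 × 10⁻³ → UNSTABLE
  152–158 m: −αΔT+βΔS = −(1.1 × 10⁻⁴)(-0.6)+(8 × 10⁻⁴)(+0.04) = 9.8 × 10⁻⁵ → stable
  158–221 m: −αΔT+βΔS = −(1.1 × 10⁻⁴)(-5.9)+(8 × 10⁻⁴)(+0.12) = 7.5 × 10⁻⁴ → stable
The 95–152 m interval has Δρ < 0: lighter water underlies denser water.

95–152 m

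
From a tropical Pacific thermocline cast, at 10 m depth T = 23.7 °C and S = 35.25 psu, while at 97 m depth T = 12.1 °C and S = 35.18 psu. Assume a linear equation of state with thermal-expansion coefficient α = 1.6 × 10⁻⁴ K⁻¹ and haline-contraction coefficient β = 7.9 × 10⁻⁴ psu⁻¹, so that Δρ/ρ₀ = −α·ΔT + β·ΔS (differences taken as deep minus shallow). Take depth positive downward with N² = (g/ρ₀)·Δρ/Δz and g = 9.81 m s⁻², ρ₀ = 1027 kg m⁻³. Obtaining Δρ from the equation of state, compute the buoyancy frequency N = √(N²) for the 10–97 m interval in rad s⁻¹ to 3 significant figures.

0.0142 rad s⁻¹

ΔT = -11.6 K, ΔS = -0.07 psu (deep − shallow).
Δρ/ρ₀ = −αΔT + βΔS = 1.856 × 10⁻³ − 5.53 × 10⁻⁵ = 1.8007 × 10⁻³, so Δρ ≈ 1.849 kg m⁻³.
N² = (g/ρ₀)·Δρ/Δz = g·(Δρ/ρ₀)/Δz = 9.81 × 1.8007 × 10⁻³ / 87 = 2.0304 × 10⁻⁴ s⁻².
N = √(2.0304 × 10⁻⁴) = 0.014249 rad s⁻¹ ≈ 0.0142 rad s⁻¹.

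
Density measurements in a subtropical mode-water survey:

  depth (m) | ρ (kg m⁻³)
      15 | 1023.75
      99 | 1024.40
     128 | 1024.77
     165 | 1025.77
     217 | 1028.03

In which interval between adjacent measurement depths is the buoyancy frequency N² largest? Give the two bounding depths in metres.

165–217 m

Compute the density gradient over each adjacent pair:
  15–99 m: Δρ/Δz = 0.65/84 = 7.7 × 10⁻³ kg m⁻⁴
  99–128 m: Δρ/Δz = 0.37/29 = 0.013 kg m⁻⁴
  128–165 m: Δρ/Δz = 1.00/37 = 0.027 kg m⁻⁴
  165–217 m: Δρ/Δz = 2.26/52 = 0.043 kg m⁻⁴
The largest gradient is in the 165–217 m interval — the pycnocline.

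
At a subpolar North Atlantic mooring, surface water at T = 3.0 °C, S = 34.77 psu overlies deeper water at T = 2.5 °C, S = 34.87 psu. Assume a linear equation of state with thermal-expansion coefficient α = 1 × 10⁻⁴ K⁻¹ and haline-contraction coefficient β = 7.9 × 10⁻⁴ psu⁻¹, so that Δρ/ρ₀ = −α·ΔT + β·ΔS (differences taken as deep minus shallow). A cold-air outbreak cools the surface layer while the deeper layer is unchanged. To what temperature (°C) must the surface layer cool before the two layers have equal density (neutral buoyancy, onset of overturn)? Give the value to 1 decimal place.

Neutral buoyancy requires Δρ = 0, i.e. −α(T_deep − T_surf′) + β(S_deep − S_surf) = 0.
T_surf′ = T_deep − (β/α)·ΔS = 2.5 − (7.9 × 10⁻⁴/1 × 10⁻⁴)·(+0.10) = 1.710 °C.
Cooling required: 3.0 − (1.710) = 1.290 °C.

1.7 °C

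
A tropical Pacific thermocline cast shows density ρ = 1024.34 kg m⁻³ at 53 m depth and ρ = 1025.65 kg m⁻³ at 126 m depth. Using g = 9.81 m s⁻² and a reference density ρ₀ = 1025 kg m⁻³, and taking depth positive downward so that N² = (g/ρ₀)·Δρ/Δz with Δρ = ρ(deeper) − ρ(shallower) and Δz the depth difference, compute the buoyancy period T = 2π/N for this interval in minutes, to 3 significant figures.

7.99 min

Δρ = 1025.65 − 1024.34 = 1.31 kg m⁻³ over Δz = 126 − 53 = 73 m.
N² = (9.81/1025) × (1.31/73) = 1.7175 × 10⁻⁴ s⁻².
N = √(1.7175 × 10⁻⁴) = 0.013105 rad s⁻¹, so T = 2π/N = 479.45 s = 7.9908 min ≈ 7.99 min.
A positive N² confirms static stability across the interval.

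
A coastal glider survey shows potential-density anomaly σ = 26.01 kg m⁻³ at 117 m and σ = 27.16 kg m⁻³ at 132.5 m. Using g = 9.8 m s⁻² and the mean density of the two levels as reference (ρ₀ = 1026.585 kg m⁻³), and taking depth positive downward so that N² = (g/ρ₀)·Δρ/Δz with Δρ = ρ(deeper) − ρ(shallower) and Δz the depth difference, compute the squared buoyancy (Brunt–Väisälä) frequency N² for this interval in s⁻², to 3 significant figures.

7.08 × 10⁻⁴ s⁻²

Δρ = 1027.16 − 1026.01 = 1.15 kg m⁻³ over Δz = 132.5 − 117 = 15.5 m.
N² = (9.8/1026.585) × (1.15/15.5) = 7.0827 × 10⁻⁴ s⁻² ≈ 7.08 × 10⁻⁴ s⁻².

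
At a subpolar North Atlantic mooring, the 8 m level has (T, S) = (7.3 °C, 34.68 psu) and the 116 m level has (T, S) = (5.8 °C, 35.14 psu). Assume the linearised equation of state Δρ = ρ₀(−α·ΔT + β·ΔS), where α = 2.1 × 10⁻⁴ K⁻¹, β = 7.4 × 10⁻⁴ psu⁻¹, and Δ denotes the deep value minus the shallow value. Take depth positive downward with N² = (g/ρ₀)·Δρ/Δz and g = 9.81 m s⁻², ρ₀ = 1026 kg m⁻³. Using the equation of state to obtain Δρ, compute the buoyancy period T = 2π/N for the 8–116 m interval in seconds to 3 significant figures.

ΔT = -1.5 K, ΔS = +0.46 psu (deep − shallow).
Δρ/ρ₀ = −αΔT + βΔS = 3.15 × 10⁻⁴ + 3.404 × 10⁻⁴ = 6.554 × 10⁻⁴, so Δρ ≈ 0.6724 kg m⁻³.
N² = (g/ρ₀)·Δρ/Δz = g·(Δρ/ρ₀)/Δz = 9.81 × 6.554 × 10⁻⁴ / 108 = 5.9532 × 10⁻⁵ s⁻².
N = √(5.9532 × 10⁻⁵) = 7.7157 × 10⁻³ rad s⁻¹ → T = 2π/N = 814.34 s ≈ 814 s.

814 s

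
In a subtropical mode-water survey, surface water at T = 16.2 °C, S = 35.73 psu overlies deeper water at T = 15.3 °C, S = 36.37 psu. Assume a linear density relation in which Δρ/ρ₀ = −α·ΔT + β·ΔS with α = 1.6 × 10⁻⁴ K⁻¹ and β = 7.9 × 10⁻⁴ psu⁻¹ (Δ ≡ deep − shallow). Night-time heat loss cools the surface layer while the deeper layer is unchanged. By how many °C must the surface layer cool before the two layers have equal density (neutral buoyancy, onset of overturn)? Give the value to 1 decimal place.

4.1 °C

Neutral buoyancy requires Δρ = 0, i.e. −α(T_deep − T_surf′) + β(S_deep − S_surf) = 0.
T_surf′ = T_deep − (β/α)·ΔS = 15.3 − (7.9 × 10⁻⁴/1.6 × 10⁻⁴)·(+0.64) = 12.140 °C.
Cooling required: 16.2 − (12.140) = 4.060 °C.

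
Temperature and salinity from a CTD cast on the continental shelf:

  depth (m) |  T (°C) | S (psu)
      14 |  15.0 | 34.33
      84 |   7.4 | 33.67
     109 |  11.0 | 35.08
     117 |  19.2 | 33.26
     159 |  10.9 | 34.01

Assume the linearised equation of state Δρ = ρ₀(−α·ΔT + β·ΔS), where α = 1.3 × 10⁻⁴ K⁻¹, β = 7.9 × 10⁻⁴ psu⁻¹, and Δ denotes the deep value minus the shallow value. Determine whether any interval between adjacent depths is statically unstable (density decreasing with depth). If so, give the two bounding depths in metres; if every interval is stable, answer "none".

109–117 m

Evaluate Δρ/ρ₀ = −αΔT + βΔS across each adjacent pair:
  14–84 m: −αΔT+βΔS = −(1.3 × 10⁻⁴)(-7.6)+(7.9 × 10⁻⁴)(-0.66) = 4.7 × 10⁻⁴ → stable
  84–109 m: −αΔT+βΔS = −(1.3 × 10⁻⁴)(+3.6)+(7.9 × 10⁻⁴)(+1.41) = 6.5 × 10⁻⁴ → stable
  109–117 m: −αΔT+βΔS = −(1.3 × 10⁻⁴)(+8.2)+(7.9 × 10⁻⁴)(-1.82) = -2.5 × 10⁻³ → UNSTABLE
  117–159 m: −αΔT+βΔS = −(1.3 × 10⁻⁴)(-8.3)+(7.9 × 10⁻⁴)(+0.75) = 1.7 × 10⁻³ → stable
The 109–117 m interval has Δρ < 0: lighter water underlies denser water.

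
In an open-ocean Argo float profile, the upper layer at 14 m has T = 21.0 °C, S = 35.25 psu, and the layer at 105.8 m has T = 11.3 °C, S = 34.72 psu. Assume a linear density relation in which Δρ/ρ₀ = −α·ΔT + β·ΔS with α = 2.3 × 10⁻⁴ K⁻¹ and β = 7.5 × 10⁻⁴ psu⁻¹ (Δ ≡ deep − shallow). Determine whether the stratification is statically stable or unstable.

ΔT = 11.3 − 21.0 = -9.7 K and ΔS = 34.72 − 35.25 = -0.53 psu (deep − shallow).
−αΔT = 2.231 × 10⁻³; βΔS = -3.975 × 10⁻⁴; sum Δρ/ρ₀ = 1.8335 × 10⁻³.
Δρ/ρ₀ > 0, so Δρ > 0: deeper water is denser → statically stable.

stable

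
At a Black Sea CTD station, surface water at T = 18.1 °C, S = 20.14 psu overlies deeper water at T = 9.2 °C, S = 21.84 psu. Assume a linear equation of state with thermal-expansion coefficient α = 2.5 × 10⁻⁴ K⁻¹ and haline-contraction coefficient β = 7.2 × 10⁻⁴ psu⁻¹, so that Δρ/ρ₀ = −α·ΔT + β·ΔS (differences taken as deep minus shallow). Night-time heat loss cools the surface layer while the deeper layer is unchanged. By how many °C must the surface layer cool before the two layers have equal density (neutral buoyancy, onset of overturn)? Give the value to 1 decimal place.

Neutral buoyancy requires Δρ = 0, i.e. −α(T_deep − T_surf′) + β(S_deep − S_surf) = 0.
T_surf′ = T_deep − (β/α)·ΔS = 9.2 − (7.2 × 10⁻⁴/2.5 × 10⁻⁴)·(+1.70) = 4.304 °C.
Cooling required: 18.1 − (4.304) = 13.796 °C.

13.8 °C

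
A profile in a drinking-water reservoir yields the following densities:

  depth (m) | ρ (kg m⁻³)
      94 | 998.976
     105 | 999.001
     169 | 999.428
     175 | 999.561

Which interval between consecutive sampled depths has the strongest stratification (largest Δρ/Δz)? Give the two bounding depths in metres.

Compute the density gradient over each adjacent pair:
  94–105 m: Δρ/Δz = 0.025/11 = 2.3 × 10⁻³ kg m⁻⁴
  105–169 m: Δρ/Δz = 0.427/64 = 6.7 × 10⁻³ kg m⁻⁴
  169–175 m: Δρ/Δz = 0.133/6 = 0.022 kg m⁻⁴
The largest gradient is in the 169–175 m interval — the pycnocline.

169–175 m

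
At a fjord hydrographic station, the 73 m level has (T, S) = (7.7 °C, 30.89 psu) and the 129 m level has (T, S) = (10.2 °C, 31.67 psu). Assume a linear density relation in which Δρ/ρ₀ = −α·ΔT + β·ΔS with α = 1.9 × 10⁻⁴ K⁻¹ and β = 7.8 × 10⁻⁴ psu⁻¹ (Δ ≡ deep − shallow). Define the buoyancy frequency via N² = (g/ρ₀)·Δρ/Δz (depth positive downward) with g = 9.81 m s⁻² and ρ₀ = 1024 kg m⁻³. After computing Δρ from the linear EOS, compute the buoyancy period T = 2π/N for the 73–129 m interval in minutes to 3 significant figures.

21.7 min

ΔT = +2.5 K, ΔS = +0.78 psu (deep − shallow).
Δρ/ρ₀ = −αΔT + βΔS = -4.75 × 10⁻⁴ + 6.084 × 10⁻⁴ = 1.334 × 10⁻⁴, so Δρ ≈ 0.1366 kg m⁻³.
N² = (g/ρ₀)·Δρ/Δz = g·(Δρ/ρ₀)/Δz = 9.81 × 1.334 × 10⁻⁴ / 56 = 2.3369 × 10⁻⁵ s⁻².
N = √(2.3369 × 10⁻⁵) = 4.8341 × 10⁻³ rad s⁻¹ → T = 2π/N = 1.2998 × 10³ s = 21.663 min ≈ 21.7 min.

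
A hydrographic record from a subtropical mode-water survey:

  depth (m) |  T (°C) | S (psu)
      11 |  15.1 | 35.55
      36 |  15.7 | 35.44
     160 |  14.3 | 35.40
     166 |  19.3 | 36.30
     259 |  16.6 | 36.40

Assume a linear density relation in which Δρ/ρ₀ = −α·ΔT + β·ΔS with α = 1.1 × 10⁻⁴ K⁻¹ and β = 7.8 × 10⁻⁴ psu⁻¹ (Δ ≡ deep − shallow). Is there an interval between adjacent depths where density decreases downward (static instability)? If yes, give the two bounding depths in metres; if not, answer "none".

Evaluate Δρ/ρ₀ = −αΔT + βΔS across each adjacent pair:
  11–36 m: −αΔT+βΔS = −(1.1 × 10⁻⁴)(+0.6)+(7.8 × 10⁻⁴)(-0.11) = -1.5 × 10⁻⁴ → UNSTABLE
  36–160 m: −αΔT+βΔS = −(1.1 × 10⁻⁴)(-1.4)+(7.8 × 10⁻⁴)(-0.04) = 1.2 × 10⁻⁴ → stable
  160–166 m: −αΔT+βΔS = −(1.1 × 10⁻⁴)(+5.0)+(7.8 × 10⁻⁴)(+0.90) = 1.5 × 10⁻⁴ → stable
  166–259 m: −αΔT+βΔS = −(1.1 × 10⁻⁴)(-2.7)+(7.8 × 10⁻⁴)(+0.10) = 3.8 × 10⁻⁴ → stable
The 11–36 m interval has Δρ < 0: lighter water underlies denser water.

11–36 m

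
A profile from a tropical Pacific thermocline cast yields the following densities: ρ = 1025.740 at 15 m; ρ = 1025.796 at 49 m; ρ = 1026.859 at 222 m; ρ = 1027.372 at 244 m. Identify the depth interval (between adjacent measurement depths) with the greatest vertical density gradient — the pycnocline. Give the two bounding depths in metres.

Compute the density gradient over each adjacent pair:
  15–49 m: Δρ/Δz = 0.056/34 = 1.6 × 10⁻³ kg m⁻⁴
  49–222 m: Δρ/Δz = 1.063/173 = 6.1 × 10⁻³ kg m⁻⁴
  222–244 m: Δρ/Δz = 0.513/22 = 0.023 kg m⁻⁴
The largest gradient is in the 222–244 m interval — the pycnocline.

222–244 m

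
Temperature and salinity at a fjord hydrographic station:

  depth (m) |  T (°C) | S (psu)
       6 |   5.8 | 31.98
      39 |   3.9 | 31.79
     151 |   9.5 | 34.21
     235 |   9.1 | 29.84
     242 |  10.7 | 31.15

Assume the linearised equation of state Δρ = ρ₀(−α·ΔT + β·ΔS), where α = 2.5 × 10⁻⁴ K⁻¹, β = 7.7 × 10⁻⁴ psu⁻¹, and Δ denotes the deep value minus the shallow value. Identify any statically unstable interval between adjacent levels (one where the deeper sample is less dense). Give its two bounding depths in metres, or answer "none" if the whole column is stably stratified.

Evaluate Δρ/ρ₀ = −αΔT + βΔS across each adjacent pair:
  6–39 m: −αΔT+βΔS = −(2.5 × 10⁻⁴)(-1.9)+(7.7 × 10⁻⁴)(-0.19) = 3.3 × 10⁻⁴ → stable
  39–151 m: −αΔT+βΔS = −(2.5 × 10⁻⁴)(+5.6)+(7.7 × 10⁻⁴)(+2.42) = 4.6 × 10⁻⁴ → stable
  151–235 m: −αΔT+βΔS = −(2.5 × 10⁻⁴)(-0.4)+(7.7 × 10⁻⁴)(-4.37) = -3.3 × 10⁻³ → UNSTABLE
  235–242 m: −αΔT+βΔS = −(2.5 × 10⁻⁴)(+1.6)+(7.7 × 10⁻⁴)(+1.31) = 6.1 × 10⁻⁴ → stable
The 151–235 m interval has Δρ < 0: lighter water underlies denser water.

151–235 m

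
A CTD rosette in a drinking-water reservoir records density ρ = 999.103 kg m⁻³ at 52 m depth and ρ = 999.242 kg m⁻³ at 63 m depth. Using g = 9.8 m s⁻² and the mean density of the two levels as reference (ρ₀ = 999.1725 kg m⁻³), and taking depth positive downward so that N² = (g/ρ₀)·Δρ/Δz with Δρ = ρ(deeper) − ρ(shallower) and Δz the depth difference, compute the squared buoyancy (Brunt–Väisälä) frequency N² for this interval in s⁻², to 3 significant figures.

Δρ = 999.242 − 999.103 = 0.139 kg m⁻³ over Δz = 63 − 52 = 11 m.
N² = (9.8/999.1725) × (0.139/11) = 1.2394 × 10⁻⁴ s⁻² ≈ 1.24 × 10⁻⁴ s⁻².

1.24 × 10⁻⁴ s⁻²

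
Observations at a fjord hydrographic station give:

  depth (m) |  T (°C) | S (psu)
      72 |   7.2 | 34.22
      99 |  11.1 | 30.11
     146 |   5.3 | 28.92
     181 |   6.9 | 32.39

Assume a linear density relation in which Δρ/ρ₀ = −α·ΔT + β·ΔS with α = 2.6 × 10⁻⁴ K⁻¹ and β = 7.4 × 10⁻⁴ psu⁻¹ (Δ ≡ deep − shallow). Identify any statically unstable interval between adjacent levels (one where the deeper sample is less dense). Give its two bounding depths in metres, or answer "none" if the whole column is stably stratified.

72–99 m

Evaluate Δρ/ρ₀ = −αΔT + βΔS across each adjacent pair:
  72–99 m: −αΔT+βΔS = −(2.6 × 10⁻⁴)(+3.9)+(7.4 × 10⁻⁴)(-4.11) = -4.1 × 10⁻³ → UNSTABLE
  99–146 m: −αΔT+βΔS = −(2.6 × 10⁻⁴)(-5.8)+(7.4 × 10⁻⁴)(-1.19) = 6.3 × 10⁻⁴ → stable
  146–181 m: −αΔT+βΔS = −(2.6 × 10⁻⁴)(+1.6)+(7.4 × 10⁻⁴)(+3.47) = 2.2 × 10⁻³ → stable
The 72–99 m interval has Δρ < 0: lighter water underlies denser water.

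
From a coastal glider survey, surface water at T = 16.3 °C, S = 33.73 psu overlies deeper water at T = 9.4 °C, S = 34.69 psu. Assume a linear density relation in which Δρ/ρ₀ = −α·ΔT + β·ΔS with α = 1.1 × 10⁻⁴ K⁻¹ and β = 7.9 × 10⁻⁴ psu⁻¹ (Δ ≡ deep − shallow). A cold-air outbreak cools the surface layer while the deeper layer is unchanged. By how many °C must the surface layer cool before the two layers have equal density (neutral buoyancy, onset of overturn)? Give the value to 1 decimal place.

Neutral buoyancy requires Δρ = 0, i.e. −α(T_deep − T_surf′) + β(S_deep − S_surf) = 0.
T_surf′ = T_deep − (β/α)·ΔS = 9.4 − (7.9 × 10⁻⁴/1.1 × 10⁻⁴)·(+0.96) = 2.505 °C.
Cooling required: 16.3 − (2.505) = 13.795 °C.

13.8 °C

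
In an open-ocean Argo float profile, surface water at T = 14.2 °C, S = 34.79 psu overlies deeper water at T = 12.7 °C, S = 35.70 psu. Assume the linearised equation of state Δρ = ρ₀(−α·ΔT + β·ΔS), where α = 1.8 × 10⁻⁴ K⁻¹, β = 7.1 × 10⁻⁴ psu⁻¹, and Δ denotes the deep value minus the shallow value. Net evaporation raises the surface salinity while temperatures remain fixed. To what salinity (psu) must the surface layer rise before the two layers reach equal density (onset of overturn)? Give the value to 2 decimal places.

Neutral buoyancy requires −α(T_deep − T_surf) + β(S_deep − S_surf′) = 0.
S_surf′ = S_deep − (α/β)·ΔT = 35.70 − (1.8 × 10⁻⁴/7.1 × 10⁻⁴)·(-1.5) = 36.0803 psu.
Increase required: 36.0803 − 34.79 = 1.2903 psu.

36.08 psu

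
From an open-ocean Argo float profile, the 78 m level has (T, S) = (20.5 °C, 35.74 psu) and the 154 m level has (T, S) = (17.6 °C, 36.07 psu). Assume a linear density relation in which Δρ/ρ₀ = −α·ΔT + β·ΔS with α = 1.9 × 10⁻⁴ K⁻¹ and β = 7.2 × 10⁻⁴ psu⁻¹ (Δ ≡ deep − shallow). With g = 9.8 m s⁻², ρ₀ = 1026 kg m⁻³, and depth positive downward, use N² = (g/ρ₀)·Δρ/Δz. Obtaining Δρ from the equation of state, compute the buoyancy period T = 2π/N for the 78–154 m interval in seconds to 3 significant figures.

ΔT = -2.9 K, ΔS = +0.33 psu (deep − shallow).
Δρ/ρ₀ = −αΔT + βΔS = 5.51 × 10⁻⁴ + 2.376 × 10⁻⁴ = 7.886 × 10⁻⁴, so Δρ ≈ 0.8091 kg m⁻³.
N² = (g/ρ₀)·Δρ/Δz = g·(Δρ/ρ₀)/Δz = 9.8 × 7.886 × 10⁻⁴ / 76 = 1.0169 × 10⁻⁴ s⁻².
N = √(1.0169 × 10⁻⁴) = 0.010084 rad s⁻¹ → T = 2π/N = 623.08 s ≈ 623 s.

623 s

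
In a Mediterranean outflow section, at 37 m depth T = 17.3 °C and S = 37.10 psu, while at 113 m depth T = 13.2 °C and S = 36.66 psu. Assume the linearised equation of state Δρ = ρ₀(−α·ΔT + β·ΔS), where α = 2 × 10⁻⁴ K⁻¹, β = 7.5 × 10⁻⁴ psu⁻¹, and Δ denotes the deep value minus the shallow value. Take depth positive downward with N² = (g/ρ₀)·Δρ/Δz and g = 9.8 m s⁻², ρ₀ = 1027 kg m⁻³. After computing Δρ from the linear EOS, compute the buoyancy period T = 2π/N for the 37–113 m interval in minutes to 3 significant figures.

13.2 min

ΔT = -4.1 K, ΔS = -0.44 psu (deep − shallow).
Δρ/ρ₀ = −αΔT + βΔS = 8.20 × 10⁻⁴ − 3.30 × 10⁻⁴ = 4.90 × 10⁻⁴, so Δρ ≈ 0.5032 kg m⁻³.
N² = (g/ρ₀)·Δρ/Δz = g·(Δρ/ρ₀)/Δz = 9.8 × 4.90 × 10⁻⁴ / 76 = 6.3184 × 10⁻⁵ s⁻².
N = √(6.3184 × 10⁻⁵) = 7.9488 × 10⁻³ rad s⁻¹ → T = 2π/N = 790.46 s = 13.174 min ≈ 13.2 min.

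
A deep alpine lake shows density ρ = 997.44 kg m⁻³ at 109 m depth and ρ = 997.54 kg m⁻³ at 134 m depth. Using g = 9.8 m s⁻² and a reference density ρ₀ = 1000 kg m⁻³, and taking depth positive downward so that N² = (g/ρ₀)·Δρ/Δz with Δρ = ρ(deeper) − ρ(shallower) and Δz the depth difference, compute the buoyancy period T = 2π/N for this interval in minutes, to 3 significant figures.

Δρ = 997.54 − 997.44 = 0.10 kg m⁻³ over Δz = 134 − 109 = 25 m.
N² = (9.8/1000) × (0.10/25) = 3.9200 × 10⁻⁵ s⁻².
N = √(3.9200 × 10⁻⁵) = 6.2610 × 10⁻³ rad s⁻¹, so T = 2π/N = 1.0035 × 10³ s = 16.725 min ≈ 16.7 min.

16.7 min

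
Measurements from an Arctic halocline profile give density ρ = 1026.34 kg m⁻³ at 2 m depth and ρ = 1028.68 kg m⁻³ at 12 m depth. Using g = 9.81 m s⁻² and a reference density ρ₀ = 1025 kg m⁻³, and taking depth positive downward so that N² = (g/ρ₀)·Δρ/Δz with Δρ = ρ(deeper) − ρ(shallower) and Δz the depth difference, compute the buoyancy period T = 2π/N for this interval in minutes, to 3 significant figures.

2.21 min

Δρ = 1028.68 − 1026.34 = 2.34 kg m⁻³ over Δz = 12 − 2 = 10 m.
N² = (9.81/1025) × (2.34/10) = 2.2396 × 10⁻³ s⁻².
N = √(2.2396 × 10⁻³) = 0.047324 rad s⁻¹, so T = 2π/N = 132.77 s = 2.2128 min ≈ 2.21 min.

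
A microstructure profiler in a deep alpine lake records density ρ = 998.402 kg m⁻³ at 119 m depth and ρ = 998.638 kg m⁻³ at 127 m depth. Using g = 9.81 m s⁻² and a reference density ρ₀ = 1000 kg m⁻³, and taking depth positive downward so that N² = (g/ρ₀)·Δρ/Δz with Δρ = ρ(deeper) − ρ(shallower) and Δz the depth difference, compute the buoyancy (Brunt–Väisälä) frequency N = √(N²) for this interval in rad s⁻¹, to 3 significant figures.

0.0170 rad s⁻¹

Δρ = 998.638 − 998.402 = 0.236 kg m⁻³ over Δz = 127 − 119 = 8 m.
N² = (9.81/1000) × (0.236/8) = 2.8940 × 10⁻⁴ s⁻².
N = √(2.8940 × 10⁻⁴) = 0.017012 rad s⁻¹ ≈ 0.0170 rad s⁻¹.
A positive N² confirms static stability across the interval.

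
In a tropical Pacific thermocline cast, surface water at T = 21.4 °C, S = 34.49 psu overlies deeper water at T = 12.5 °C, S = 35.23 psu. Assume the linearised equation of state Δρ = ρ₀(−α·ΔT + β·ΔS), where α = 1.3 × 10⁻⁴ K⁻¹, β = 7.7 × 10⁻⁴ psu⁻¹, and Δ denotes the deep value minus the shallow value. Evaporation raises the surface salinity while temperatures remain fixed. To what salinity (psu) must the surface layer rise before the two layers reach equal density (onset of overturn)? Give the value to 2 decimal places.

Neutral buoyancy requires −α(T_deep − T_surf) + β(S_deep − S_surf′) = 0.
S_surf′ = S_deep − (α/β)·ΔT = 35.23 − (1.3 × 10⁻⁴/7.7 × 10⁻⁴)·(-8.9) = 36.7326 psu.
Increase required: 36.7326 − 34.49 = 2.2426 psu.

36.73 psu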